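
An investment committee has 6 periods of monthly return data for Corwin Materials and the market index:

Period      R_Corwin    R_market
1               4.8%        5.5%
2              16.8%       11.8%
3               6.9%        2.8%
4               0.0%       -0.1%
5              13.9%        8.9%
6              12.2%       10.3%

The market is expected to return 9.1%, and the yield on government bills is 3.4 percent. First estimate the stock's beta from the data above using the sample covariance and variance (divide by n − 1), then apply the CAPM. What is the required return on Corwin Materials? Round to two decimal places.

Mean R_i = (4.8 + 16.8 + 6.9 + 0.0 + 13.9 + 12.2) / 6 = 9.1000%
Mean R_m = (5.5 + 11.8 + 2.8 − 0.1 + 8.9 + 10.3) / 6 = 6.5333%
Σ(R_i − R̄_i)(R_m − R̄_m) = 136.6100  ⇒  Cov = 136.6100 / 5 = 27.3220
Σ(R_m − R̄_m)² = 106.5333  ⇒  Var(R_m) = 106.5333 / 5 = 21.3067
β = Cov / Var(R_m) = 27.3220 / 21.3067 = 1.2823
MRP = 9.1% − 3.4% = 5.70%
E(R) = R_f + β × MRP = 3.4% + 1.2823 × 5.7% = 10.71%

10.71%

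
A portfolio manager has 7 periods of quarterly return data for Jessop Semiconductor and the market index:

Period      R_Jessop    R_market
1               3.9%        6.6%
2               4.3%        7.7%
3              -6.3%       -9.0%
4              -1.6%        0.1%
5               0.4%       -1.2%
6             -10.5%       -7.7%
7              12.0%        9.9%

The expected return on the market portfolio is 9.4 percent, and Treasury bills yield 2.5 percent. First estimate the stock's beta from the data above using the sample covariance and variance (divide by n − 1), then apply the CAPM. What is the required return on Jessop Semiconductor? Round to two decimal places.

8.90%

Mean R_i = (3.9 + 4.3 − 6.3 − 1.6 + 0.4 − 10.5 + 12.0) / 7 = 0.3143%
Mean R_m = (6.6 + 7.7 − 9.0 + 0.1 − 1.2 − 7.7 + 9.9) / 7 = 0.9143%
Σ(R_i − R̄_i)(R_m − R̄_m) = 312.5486  ⇒  Cov = 312.5486 / 6 = 52.0914
Σ(R_m − R̄_m)² = 336.7486  ⇒  Var(R_m) = 336.7486 / 6 = 56.1248
β = Cov / Var(R_m) = 52.0914 / 56.1248 = 0.9281
MRP = 9.4% − 2.5% = 6.90%
E(R) = R_f + β × MRP = 2.5% + 0.9281 × 6.9% = 8.90%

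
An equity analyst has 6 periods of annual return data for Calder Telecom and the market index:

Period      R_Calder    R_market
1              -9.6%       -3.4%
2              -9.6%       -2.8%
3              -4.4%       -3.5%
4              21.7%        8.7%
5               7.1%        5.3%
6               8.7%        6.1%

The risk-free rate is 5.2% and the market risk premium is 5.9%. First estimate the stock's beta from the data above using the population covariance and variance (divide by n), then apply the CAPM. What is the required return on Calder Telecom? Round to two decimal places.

Mean R_i = (-9.6 − 9.6 − 4.4 + 21.7 + 7.1 + 8.7) / 6 = 2.3167%
Mean R_m = (-3.4 − 2.8 − 3.5 + 8.7 + 5.3 + 6.1) / 6 = 1.7333%
Σ(R_i − R̄_i)(R_m − R̄_m) = 330.3167  ⇒  Cov = 330.3167 / 6 = 55.0528
Σ(R_m − R̄_m)² = 154.6133  ⇒  Var(R_m) = 154.6133 / 6 = 25.7689
β = Cov / Var(R_m) = 55.0528 / 25.7689 = 2.1364
E(R) = R_f + β × MRP = 5.2% + 2.1364 × 5.9% = 17.80%

17.80%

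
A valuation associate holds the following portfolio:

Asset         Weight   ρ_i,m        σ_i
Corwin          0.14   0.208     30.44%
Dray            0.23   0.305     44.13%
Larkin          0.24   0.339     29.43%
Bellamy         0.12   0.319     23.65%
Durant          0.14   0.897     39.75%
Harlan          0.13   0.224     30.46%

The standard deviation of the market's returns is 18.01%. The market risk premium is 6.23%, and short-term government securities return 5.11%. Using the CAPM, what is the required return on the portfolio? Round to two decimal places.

9.66%

β_Corwin = 0.208 × 30.44% / 18.01% = 0.3516
β_Dray = 0.305 × 44.13% / 18.01% = 0.7473
β_Larkin = 0.339 × 29.43% / 18.01% = 0.5540
β_Bellamy = 0.319 × 23.65% / 18.01% = 0.4189
β_Durant = 0.897 × 39.75% / 18.01% = 1.9798
β_Harlan = 0.224 × 30.46% / 18.01% = 0.3788
β_P = Σ w_i β_i = 0.14×0.3516 + 0.23×0.7473 + 0.24×0.5540 + 0.12×0.4189 + 0.14×1.9798 + 0.13×0.3788 = 0.7307
E(R_P) = R_f + β_P × MRP = 5.11% + 0.7307 × 6.23% = 9.66%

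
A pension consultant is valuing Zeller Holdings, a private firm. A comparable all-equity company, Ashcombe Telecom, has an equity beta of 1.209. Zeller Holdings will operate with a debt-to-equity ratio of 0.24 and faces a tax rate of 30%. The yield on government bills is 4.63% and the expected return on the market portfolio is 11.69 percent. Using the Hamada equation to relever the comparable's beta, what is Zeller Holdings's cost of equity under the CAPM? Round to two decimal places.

β_L = β_U × [1 + (1 − t)(D/E)] = 1.209 × [1 + (1 − 0.30) × 0.24]
    = 1.209 × [1 + 0.70 × 0.24] = 1.209 × 1.1680 = 1.4121
MRP = 11.69% − 4.63% = 7.06%
E(R) = R_f + β_L × MRP = 4.63% + 1.4121 × 7.06% = 14.60%

14.60%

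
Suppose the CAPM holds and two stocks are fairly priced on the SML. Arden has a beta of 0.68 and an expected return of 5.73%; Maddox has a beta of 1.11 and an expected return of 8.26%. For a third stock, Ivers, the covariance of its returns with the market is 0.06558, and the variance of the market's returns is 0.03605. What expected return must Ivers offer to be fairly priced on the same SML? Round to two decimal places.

12.43%

MRP = (8.26% − 5.73%) / (1.11 − 0.68) = 5.8837%
R_f = 5.73% − 0.68 × 5.8837% = 1.7291%
β_Ivers = Cov / Var(R_m) = 0.06558 / 0.03605 = 1.8191
E(R_Ivers) = R_f + β × MRP = 1.7291% + 1.8191 × 5.8837% = 12.43%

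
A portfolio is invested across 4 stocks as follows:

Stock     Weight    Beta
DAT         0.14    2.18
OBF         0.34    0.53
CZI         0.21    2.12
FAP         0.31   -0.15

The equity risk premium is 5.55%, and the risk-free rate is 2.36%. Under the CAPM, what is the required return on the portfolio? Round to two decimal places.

β_P = Σ w_i β_i = 0.14×2.18 + 0.34×0.53 + 0.21×2.12 + 0.31×-0.15 = 0.8841
E(R_P) = R_f + β_P × MRP = 2.36% + 0.8841 × 5.55% = 7.27%

7.27%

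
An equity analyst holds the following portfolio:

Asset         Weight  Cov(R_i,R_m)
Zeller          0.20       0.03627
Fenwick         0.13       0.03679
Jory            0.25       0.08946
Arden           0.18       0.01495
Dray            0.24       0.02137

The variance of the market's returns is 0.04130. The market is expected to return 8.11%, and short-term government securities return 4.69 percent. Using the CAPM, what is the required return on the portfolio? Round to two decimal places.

β_Zeller = 0.03627 / 0.04130 = 0.8782
β_Fenwick = 0.03679 / 0.04130 = 0.8908
β_Jory = 0.08946 / 0.04130 = 2.1661
β_Arden = 0.01495 / 0.04130 = 0.3620
β_Dray = 0.02137 / 0.04130 = 0.5174
β_P = Σ w_i β_i = 0.20×0.8782 + 0.13×0.8908 + 0.25×2.1661 + 0.18×0.3620 + 0.24×0.5174 = 1.0223
MRP = 8.11% − 4.69% = 3.42%
E(R_P) = R_f + β_P × MRP = 4.69% + 1.0223 × 3.42% = 8.19%

8.19%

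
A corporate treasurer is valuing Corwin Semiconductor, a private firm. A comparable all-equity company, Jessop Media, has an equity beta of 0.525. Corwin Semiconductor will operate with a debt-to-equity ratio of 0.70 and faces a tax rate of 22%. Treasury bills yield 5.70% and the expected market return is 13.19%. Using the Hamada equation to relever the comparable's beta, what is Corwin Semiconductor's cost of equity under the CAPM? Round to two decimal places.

β_L = β_U × [1 + (1 − t)(D/E)] = 0.525 × [1 + (1 − 0.22) × 0.70]
    = 0.525 × [1 + 0.78 × 0.70] = 0.525 × 1.5460 = 0.8117
MRP = 13.19% − 5.70% = 7.49%
E(R) = R_f + β_L × MRP = 5.70% + 0.8117 × 7.49% = 11.78%

11.78%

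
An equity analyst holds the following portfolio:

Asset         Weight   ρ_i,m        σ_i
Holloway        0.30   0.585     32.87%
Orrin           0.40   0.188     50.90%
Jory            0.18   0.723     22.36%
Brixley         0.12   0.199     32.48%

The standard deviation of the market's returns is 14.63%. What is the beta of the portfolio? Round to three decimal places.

0.908

β_Holloway = 0.585 × 32.87% / 14.63% = 1.3144
β_Orrin = 0.188 × 50.90% / 14.63% = 0.6541
β_Jory = 0.723 × 22.36% / 14.63% = 1.1050
β_Brixley = 0.199 × 32.48% / 14.63% = 0.4418
β_P = Σ w_i β_i = 0.30×1.3144 + 0.40×0.6541 + 0.18×1.1050 + 0.12×0.4418 = 0.9079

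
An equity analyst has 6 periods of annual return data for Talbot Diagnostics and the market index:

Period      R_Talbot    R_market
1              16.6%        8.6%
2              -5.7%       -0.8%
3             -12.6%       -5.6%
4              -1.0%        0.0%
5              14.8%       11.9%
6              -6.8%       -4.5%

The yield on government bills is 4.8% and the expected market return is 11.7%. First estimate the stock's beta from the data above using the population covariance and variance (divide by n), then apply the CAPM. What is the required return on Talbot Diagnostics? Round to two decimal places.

16.17%

Mean R_i = (16.6 − 5.7 − 12.6 − 1.0 + 14.8 − 6.8) / 6 = 0.8833%
Mean R_m = (8.6 − 0.8 − 5.6 + 0.0 + 11.9 − 4.5) / 6 = 1.6000%
Σ(R_i − R̄_i)(R_m − R̄_m) = 416.1200  ⇒  Cov = 416.1200 / 6 = 69.3533
Σ(R_m − R̄_m)² = 252.4600  ⇒  Var(R_m) = 252.4600 / 6 = 42.0767
β = Cov / Var(R_m) = 69.3533 / 42.0767 = 1.6483
MRP = 11.7% − 4.8% = 6.90%
E(R) = R_f + β × MRP = 4.8% + 1.6483 × 6.9% = 16.17%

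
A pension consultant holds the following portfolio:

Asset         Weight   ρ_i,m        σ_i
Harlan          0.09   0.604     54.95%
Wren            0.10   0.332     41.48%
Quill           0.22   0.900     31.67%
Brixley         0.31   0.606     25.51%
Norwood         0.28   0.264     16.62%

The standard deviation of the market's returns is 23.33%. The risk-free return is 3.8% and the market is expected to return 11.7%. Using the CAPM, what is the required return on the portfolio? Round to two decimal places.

9.44%

β_Harlan = 0.604 × 54.95% / 23.33% = 1.4226
β_Wren = 0.332 × 41.48% / 23.33% = 0.5903
β_Quill = 0.900 × 31.67% / 23.33% = 1.2217
β_Brixley = 0.606 × 25.51% / 23.33% = 0.6626
β_Norwood = 0.264 × 16.62% / 23.33% = 0.1881
β_P = Σ w_i β_i = 0.09×1.4226 + 0.10×0.5903 + 0.22×1.2217 + 0.31×0.6626 + 0.28×0.1881 = 0.7139
MRP = 11.7% − 3.8% = 7.90%
E(R_P) = R_f + β_P × MRP = 3.8% + 0.7139 × 7.9% = 9.44%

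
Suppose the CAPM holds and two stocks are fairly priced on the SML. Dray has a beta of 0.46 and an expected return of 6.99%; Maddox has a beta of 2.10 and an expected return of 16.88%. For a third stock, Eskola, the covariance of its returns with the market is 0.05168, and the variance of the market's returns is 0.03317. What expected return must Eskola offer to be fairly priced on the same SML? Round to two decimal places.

13.61%

MRP = (16.88% − 6.99%) / (2.10 − 0.46) = 6.0305%
R_f = 6.99% − 0.46 × 6.0305% = 4.2160%
β_Eskola = Cov / Var(R_m) = 0.05168 / 0.03317 = 1.5580
E(R_Eskola) = R_f + β × MRP = 4.2160% + 1.5580 × 6.0305% = 13.61%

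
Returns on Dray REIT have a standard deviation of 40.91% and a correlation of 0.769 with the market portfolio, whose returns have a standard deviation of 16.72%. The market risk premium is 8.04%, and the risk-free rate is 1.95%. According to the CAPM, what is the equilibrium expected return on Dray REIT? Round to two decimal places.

17.08%

β = ρ × σ_i / σ_m = 0.769 × 40.91% / 16.72% = 1.8816
E(R) = 1.95% + 1.8816 × 8.04% = 17.08%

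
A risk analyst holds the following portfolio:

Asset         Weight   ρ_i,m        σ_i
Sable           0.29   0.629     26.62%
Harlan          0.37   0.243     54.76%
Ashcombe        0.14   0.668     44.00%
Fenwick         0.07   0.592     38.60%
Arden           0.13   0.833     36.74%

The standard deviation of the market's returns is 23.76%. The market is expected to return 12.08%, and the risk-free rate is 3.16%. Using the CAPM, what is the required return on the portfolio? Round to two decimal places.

10.47%

β_Sable = 0.629 × 26.62% / 23.76% = 0.7047
β_Harlan = 0.243 × 54.76% / 23.76% = 0.5600
β_Ashcombe = 0.668 × 44.00% / 23.76% = 1.2370
β_Fenwick = 0.592 × 38.60% / 23.76% = 0.9618
β_Arden = 0.833 × 36.74% / 23.76% = 1.2881
β_P = Σ w_i β_i = 0.29×0.7047 + 0.37×0.5600 + 0.14×1.2370 + 0.07×0.9618 + 0.13×1.2881 = 0.8195
MRP = 12.08% − 3.16% = 8.92%
E(R_P) = R_f + β_P × MRP = 3.16% + 0.8195 × 8.92% = 10.47%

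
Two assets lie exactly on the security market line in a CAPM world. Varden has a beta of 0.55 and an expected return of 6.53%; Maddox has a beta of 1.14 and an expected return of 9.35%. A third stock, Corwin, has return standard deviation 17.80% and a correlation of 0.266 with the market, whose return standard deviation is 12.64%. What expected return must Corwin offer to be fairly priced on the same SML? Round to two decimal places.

5.69%

MRP = (9.35% − 6.53%) / (1.14 − 0.55) = 4.7797%
R_f = 6.53% − 0.55 × 4.7797% = 3.9012%
β_Corwin = ρ·σ_i/σ_m = 0.266 × 17.80 / 12.64 = 0.3746
E(R_Corwin) = R_f + β × MRP = 3.9012% + 0.3746 × 4.7797% = 5.69%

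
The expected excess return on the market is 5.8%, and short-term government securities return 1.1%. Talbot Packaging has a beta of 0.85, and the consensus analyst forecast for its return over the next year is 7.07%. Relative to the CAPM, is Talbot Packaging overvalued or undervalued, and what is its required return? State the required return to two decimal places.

Required return = R_f + β·MRP = 1.1% + 0.85 × 5.8% = 6.03%
Forecast 7.07% > required 6.03% → the stock plots above the SML → undervalued.

Undervalued; required return 6.03%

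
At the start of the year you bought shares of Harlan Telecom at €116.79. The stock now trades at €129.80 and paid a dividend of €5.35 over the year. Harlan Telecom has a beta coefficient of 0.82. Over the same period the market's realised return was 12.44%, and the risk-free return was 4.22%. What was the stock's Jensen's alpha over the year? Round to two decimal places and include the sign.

+4.76%

Realised HPR = (P1 + D1 − P0) / P0 = (129.80 + 5.35 − 116.79) / 116.79 = 18.36 / 116.79 = 15.7205%
MRP = 12.44% − 4.22% = 8.22%
CAPM required = R_f + β·MRP = 4.22% + 0.82 × 8.22% = 10.9604%
α = realised − required = 15.7205% − 10.9604% = +4.76%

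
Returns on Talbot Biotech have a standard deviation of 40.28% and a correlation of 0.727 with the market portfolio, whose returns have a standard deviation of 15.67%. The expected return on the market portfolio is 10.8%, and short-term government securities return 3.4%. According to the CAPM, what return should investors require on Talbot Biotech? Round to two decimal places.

17.23%

β = ρ × σ_i / σ_m = 0.727 × 40.28% / 15.67% = 1.8688
MRP = 10.8% − 3.4% = 7.40%
E(R) = 3.4% + 1.8688 × 7.4% = 17.23%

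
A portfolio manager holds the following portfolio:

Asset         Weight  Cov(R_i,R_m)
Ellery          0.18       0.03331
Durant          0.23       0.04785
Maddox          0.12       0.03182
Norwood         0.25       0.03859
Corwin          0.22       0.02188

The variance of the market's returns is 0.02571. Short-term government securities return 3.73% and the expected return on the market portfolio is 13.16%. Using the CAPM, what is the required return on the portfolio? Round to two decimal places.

β_Ellery = 0.03331 / 0.02571 = 1.2956
β_Durant = 0.04785 / 0.02571 = 1.8611
β_Maddox = 0.03182 / 0.02571 = 1.2377
β_Norwood = 0.03859 / 0.02571 = 1.5010
β_Corwin = 0.02188 / 0.02571 = 0.8510
β_P = Σ w_i β_i = 0.18×1.2956 + 0.23×1.8611 + 0.12×1.2377 + 0.25×1.5010 + 0.22×0.8510 = 1.3723
MRP = 13.16% − 3.73% = 9.43%
E(R_P) = R_f + β_P × MRP = 3.73% + 1.3723 × 9.43% = 16.67%

16.67%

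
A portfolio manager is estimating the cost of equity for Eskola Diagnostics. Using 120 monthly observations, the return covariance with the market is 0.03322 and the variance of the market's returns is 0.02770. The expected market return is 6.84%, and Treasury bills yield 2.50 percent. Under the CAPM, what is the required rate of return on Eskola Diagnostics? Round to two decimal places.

β = Cov(R_i, R_m) / Var(R_m) = 0.03322 / 0.02770 = 1.1993
MRP = 6.84% − 2.50% = 4.34%
E(R) = R_f + β × MRP = 2.50% + 1.1993 × 4.34% = 7.70%

7.70%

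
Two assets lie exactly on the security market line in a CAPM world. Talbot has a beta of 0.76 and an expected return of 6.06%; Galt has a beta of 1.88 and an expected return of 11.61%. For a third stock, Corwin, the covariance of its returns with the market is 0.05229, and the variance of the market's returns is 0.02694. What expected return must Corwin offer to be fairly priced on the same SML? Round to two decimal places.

11.91%

MRP = (11.61% − 6.06%) / (1.88 − 0.76) = 4.9554%
R_f = 6.06% − 0.76 × 4.9554% = 2.2939%
β_Corwin = Cov / Var(R_m) = 0.05229 / 0.02694 = 1.9410
E(R_Corwin) = R_f + β × MRP = 2.2939% + 1.9410 × 4.9554% = 11.91%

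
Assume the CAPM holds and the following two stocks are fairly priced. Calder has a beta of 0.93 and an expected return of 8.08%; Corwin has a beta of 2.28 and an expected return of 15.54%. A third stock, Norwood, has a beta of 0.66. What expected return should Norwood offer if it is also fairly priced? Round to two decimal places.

MRP (SML slope) = (15.54% − 8.08%) / (2.28 − 0.93) = 7.46% / 1.35 = 5.5259%
R_f (intercept) = 8.08% − 0.93 × 5.5259% = 2.9409%
E(R_Norwood) = R_f + β × MRP = 2.9409% + 0.66 × 5.5259% = 6.59%

6.59%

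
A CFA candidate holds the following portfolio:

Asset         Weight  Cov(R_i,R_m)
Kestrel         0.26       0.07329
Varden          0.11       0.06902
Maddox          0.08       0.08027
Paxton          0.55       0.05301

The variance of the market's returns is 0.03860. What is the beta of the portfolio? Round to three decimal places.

1.612

β_Kestrel = 0.07329 / 0.03860 = 1.8987
β_Varden = 0.06902 / 0.03860 = 1.7881
β_Maddox = 0.08027 / 0.03860 = 2.0795
β_Paxton = 0.05301 / 0.03860 = 1.3733
β_P = Σ w_i β_i = 0.26×1.8987 + 0.11×1.7881 + 0.08×2.0795 + 0.55×1.3733 = 1.6120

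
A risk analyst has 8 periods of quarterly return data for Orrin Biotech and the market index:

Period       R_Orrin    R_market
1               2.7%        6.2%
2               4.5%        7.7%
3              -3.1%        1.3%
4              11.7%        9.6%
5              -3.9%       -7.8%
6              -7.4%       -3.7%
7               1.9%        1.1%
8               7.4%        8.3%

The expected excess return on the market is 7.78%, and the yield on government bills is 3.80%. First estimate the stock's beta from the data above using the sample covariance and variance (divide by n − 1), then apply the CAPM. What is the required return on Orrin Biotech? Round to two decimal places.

Mean R_i = (2.7 + 4.5 − 3.1 + 11.7 − 3.9 − 7.4 + 1.9 + 7.4) / 8 = 1.7250%
Mean R_m = (6.2 + 7.7 + 1.3 + 9.6 − 7.8 − 3.7 + 1.1 + 8.3) / 8 = 2.8375%
Σ(R_i − R̄_i)(R_m − R̄_m) = 241.8325  ⇒  Cov = 241.8325 / 7 = 34.5475
Σ(R_m − R̄_m)² = 271.7988  ⇒  Var(R_m) = 271.7988 / 7 = 38.8284
β = Cov / Var(R_m) = 34.5475 / 38.8284 = 0.8897
E(R) = R_f + β × MRP = 3.80% + 0.8897 × 7.78% = 10.72%

10.72%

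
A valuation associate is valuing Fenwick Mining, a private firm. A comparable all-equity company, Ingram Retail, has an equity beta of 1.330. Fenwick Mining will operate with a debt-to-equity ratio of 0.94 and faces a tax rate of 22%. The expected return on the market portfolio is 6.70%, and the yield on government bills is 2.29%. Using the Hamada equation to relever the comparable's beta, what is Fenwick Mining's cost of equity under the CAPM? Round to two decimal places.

12.46%

β_L = β_U × [1 + (1 − t)(D/E)] = 1.330 × [1 + (1 − 0.22) × 0.94]
    = 1.330 × [1 + 0.78 × 0.94] = 1.330 × 1.7332 = 2.3052
MRP = 6.70% − 2.29% = 4.41%
E(R) = R_f + β_L × MRP = 2.29% + 2.3052 × 4.41% = 12.46%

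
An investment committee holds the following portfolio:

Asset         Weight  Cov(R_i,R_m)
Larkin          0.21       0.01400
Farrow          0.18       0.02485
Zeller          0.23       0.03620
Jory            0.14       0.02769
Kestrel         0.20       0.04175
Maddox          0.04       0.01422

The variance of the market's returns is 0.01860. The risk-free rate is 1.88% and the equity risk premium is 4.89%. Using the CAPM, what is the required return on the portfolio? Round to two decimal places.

β_Larkin = 0.01400 / 0.01860 = 0.7527
β_Farrow = 0.02485 / 0.01860 = 1.3360
β_Zeller = 0.03620 / 0.01860 = 1.9462
β_Jory = 0.02769 / 0.01860 = 1.4887
β_Kestrel = 0.04175 / 0.01860 = 2.2446
β_Maddox = 0.01422 / 0.01860 = 0.7645
β_P = Σ w_i β_i = 0.21×0.7527 + 0.18×1.3360 + 0.23×1.9462 + 0.14×1.4887 + 0.20×2.2446 + 0.04×0.7645 = 1.5341
E(R_P) = R_f + β_P × MRP = 1.88% + 1.5341 × 4.89% = 9.38%

9.38%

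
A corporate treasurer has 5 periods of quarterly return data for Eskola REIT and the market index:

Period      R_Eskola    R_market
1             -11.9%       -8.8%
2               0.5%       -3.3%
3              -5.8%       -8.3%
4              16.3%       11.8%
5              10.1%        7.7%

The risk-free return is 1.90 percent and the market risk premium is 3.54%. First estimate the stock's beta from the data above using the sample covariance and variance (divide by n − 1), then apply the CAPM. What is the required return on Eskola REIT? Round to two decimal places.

6.11%

Mean R_i = (-11.9 + 0.5 − 5.8 + 16.3 + 10.1) / 5 = 1.8400%
Mean R_m = (-8.8 − 3.3 − 8.3 + 11.8 + 7.7) / 5 = -0.1800%
Σ(R_i − R̄_i)(R_m − R̄_m) = 422.9760  ⇒  Cov = 422.9760 / 4 = 105.7440
Σ(R_m − R̄_m)² = 355.5880  ⇒  Var(R_m) = 355.5880 / 4 = 88.8970
β = Cov / Var(R_m) = 105.7440 / 88.8970 = 1.1895
E(R) = R_f + β × MRP = 1.90% + 1.1895 × 3.54% = 6.11%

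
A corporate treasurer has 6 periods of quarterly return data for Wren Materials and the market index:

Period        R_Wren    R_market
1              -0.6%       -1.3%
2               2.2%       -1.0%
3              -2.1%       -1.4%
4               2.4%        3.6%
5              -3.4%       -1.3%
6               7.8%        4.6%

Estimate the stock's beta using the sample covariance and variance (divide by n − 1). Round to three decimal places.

1.215

Mean R_i = (-0.6 + 2.2 − 2.1 + 2.4 − 3.4 + 7.8) / 6 = 1.0500%
Mean R_m = (-1.3 − 1.0 − 1.4 + 3.6 − 1.3 + 4.6) / 6 = 0.5333%
Σ(R_i − R̄_i)(R_m − R̄_m) = 47.1000  ⇒  Cov = 47.1000 / 5 = 9.4200
Σ(R_m − R̄_m)² = 38.7533  ⇒  Var(R_m) = 38.7533 / 5 = 7.7507
β = Cov / Var(R_m) = 9.4200 / 7.7507 = 1.2154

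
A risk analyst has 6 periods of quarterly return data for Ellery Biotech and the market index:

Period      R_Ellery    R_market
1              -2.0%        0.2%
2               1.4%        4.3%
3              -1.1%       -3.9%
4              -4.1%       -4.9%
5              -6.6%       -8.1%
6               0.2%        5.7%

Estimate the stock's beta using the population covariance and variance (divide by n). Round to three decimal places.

0.478

Mean R_i = (-2.0 + 1.4 − 1.1 − 4.1 − 6.6 + 0.2) / 6 = -2.0333%
Mean R_m = (0.2 + 4.3 − 3.9 − 4.9 − 8.1 + 5.7) / 6 = -1.1167%
Σ(R_i − R̄_i)(R_m − R̄_m) = 70.9767  ⇒  Cov = 70.9767 / 6 = 11.8295
Σ(R_m − R̄_m)² = 148.3683  ⇒  Var(R_m) = 148.3683 / 6 = 24.7281
β = Cov / Var(R_m) = 11.8295 / 24.7281 = 0.4784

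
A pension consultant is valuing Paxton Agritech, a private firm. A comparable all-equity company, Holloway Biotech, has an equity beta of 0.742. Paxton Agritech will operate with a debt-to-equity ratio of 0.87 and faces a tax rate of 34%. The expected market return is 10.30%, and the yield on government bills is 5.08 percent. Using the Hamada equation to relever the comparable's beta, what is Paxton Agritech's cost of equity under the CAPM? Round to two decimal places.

β_L = β_U × [1 + (1 − t)(D/E)] = 0.742 × [1 + (1 − 0.34) × 0.87]
    = 0.742 × [1 + 0.66 × 0.87] = 0.742 × 1.5742 = 1.1681
MRP = 10.30% − 5.08% = 5.22%
E(R) = R_f + β_L × MRP = 5.08% + 1.1681 × 5.22% = 11.18%

11.18%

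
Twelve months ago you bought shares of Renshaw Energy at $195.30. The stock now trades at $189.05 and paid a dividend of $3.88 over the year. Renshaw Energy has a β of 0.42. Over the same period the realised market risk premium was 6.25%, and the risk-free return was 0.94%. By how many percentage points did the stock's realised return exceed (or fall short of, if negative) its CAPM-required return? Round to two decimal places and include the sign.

-4.78%

Realised HPR = (P1 + D1 − P0) / P0 = (189.05 + 3.88 − 195.30) / 195.30 = -2.37 / 195.30 = -1.2135%
CAPM required = R_f + β·MRP = 0.94% + 0.42 × 6.25% = 3.5650%
α = realised − required = -1.2135% − 3.5650% = -4.78%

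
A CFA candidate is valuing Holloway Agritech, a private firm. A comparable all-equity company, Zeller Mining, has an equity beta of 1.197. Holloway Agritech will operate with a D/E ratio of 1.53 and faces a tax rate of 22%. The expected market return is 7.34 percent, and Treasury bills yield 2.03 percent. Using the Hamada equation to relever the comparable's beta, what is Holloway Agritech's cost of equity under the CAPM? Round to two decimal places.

β_L = β_U × [1 + (1 − t)(D/E)] = 1.197 × [1 + (1 − 0.22) × 1.53]
    = 1.197 × [1 + 0.78 × 1.53] = 1.197 × 2.1934 = 2.6255
MRP = 7.34% − 2.03% = 5.31%
E(R) = R_f + β_L × MRP = 2.03% + 2.6255 × 5.31% = 15.97%

15.97%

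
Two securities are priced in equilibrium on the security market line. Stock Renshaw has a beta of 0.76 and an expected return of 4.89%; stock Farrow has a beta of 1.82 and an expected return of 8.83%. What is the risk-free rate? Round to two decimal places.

2.07%

Both satisfy E(R) = R_f + β·MRP, so the slope of the SML is
MRP = (8.83% − 4.89%) / (1.82 − 0.76) = 3.94% / 1.06 = 3.7170%
R_f = E(R_Renshaw) − β_Renshaw·MRP = 4.89% − 0.76 × 3.7170% = 2.0651%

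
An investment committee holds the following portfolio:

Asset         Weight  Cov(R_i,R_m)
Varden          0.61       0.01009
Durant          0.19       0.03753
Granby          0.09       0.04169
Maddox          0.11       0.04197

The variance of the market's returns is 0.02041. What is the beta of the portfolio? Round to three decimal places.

β_Varden = 0.01009 / 0.02041 = 0.4944
β_Durant = 0.03753 / 0.02041 = 1.8388
β_Granby = 0.04169 / 0.02041 = 2.0426
β_Maddox = 0.04197 / 0.02041 = 2.0563
β_P = Σ w_i β_i = 0.61×0.4944 + 0.19×1.8388 + 0.09×2.0426 + 0.11×2.0563 = 1.0610

1.061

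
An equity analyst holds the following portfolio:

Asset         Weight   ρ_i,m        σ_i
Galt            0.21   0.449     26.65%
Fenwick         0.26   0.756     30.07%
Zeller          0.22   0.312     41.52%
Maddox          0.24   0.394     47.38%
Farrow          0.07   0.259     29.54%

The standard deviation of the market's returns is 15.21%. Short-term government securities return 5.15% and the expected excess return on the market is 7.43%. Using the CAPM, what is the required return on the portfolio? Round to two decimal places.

13.11%

β_Galt = 0.449 × 26.65% / 15.21% = 0.7867
β_Fenwick = 0.756 × 30.07% / 15.21% = 1.4946
β_Zeller = 0.312 × 41.52% / 15.21% = 0.8517
β_Maddox = 0.394 × 47.38% / 15.21% = 1.2273
β_Farrow = 0.259 × 29.54% / 15.21% = 0.5030
β_P = Σ w_i β_i = 0.21×0.7867 + 0.26×1.4946 + 0.22×0.8517 + 0.24×1.2273 + 0.07×0.5030 = 1.0709
E(R_P) = R_f + β_P × MRP = 5.15% + 1.0709 × 7.43% = 13.11%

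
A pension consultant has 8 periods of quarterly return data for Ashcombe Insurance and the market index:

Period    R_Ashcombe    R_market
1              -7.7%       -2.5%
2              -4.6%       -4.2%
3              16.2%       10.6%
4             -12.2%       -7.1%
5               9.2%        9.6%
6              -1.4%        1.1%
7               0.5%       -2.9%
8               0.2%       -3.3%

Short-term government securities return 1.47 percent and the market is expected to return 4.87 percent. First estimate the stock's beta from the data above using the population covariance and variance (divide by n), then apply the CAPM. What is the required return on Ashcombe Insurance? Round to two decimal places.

Mean R_i = (-7.7 − 4.6 + 16.2 − 12.2 + 9.2 − 1.4 + 0.5 + 0.2) / 8 = 0.0250%
Mean R_m = (-2.5 − 4.2 + 10.6 − 7.1 + 9.6 + 1.1 − 2.9 − 3.3) / 8 = 0.1625%
Σ(R_i − R̄_i)(R_m − R̄_m) = 381.5475  ⇒  Cov = 381.5475 / 8 = 47.6934
Σ(R_m − R̄_m)² = 299.1188  ⇒  Var(R_m) = 299.1188 / 8 = 37.3899
β = Cov / Var(R_m) = 47.6934 / 37.3899 = 1.2756
MRP = 4.87% − 1.47% = 3.40%
E(R) = R_f + β × MRP = 1.47% + 1.2756 × 3.40% = 5.81%

5.81%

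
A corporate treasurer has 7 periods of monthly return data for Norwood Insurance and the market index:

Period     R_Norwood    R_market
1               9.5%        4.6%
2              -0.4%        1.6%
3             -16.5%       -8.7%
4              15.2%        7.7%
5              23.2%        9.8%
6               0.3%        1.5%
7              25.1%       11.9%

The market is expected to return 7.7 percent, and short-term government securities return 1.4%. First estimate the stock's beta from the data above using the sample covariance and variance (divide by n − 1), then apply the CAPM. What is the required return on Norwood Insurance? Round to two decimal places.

14.77%

Mean R_i = (9.5 − 0.4 − 16.5 + 15.2 + 23.2 + 0.3 + 25.1) / 7 = 8.0571%
Mean R_m = (4.6 + 1.6 − 8.7 + 7.7 + 9.8 + 1.5 + 11.9) / 7 = 4.0571%
Σ(R_i − R̄_i)(R_m − R̄_m) = 601.3271  ⇒  Cov = 601.3271 / 6 = 100.2212
Σ(R_m − R̄_m)² = 283.3771  ⇒  Var(R_m) = 283.3771 / 6 = 47.2295
β = Cov / Var(R_m) = 100.2212 / 47.2295 = 2.1220
MRP = 7.7% − 1.4% = 6.30%
E(R) = R_f + β × MRP = 1.4% + 2.1220 × 6.3% = 14.77%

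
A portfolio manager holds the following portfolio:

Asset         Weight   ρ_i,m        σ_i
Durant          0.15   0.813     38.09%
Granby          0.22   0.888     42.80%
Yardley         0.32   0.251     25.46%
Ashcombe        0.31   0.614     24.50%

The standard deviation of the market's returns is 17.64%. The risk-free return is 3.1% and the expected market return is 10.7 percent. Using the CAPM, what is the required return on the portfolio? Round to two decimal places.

β_Durant = 0.813 × 38.09% / 17.64% = 1.7555
β_Granby = 0.888 × 42.80% / 17.64% = 2.1546
β_Yardley = 0.251 × 25.46% / 17.64% = 0.3623
β_Ashcombe = 0.614 × 24.50% / 17.64% = 0.8528
β_P = Σ w_i β_i = 0.15×1.7555 + 0.22×2.1546 + 0.32×0.3623 + 0.31×0.8528 = 1.1176
MRP = 10.7% − 3.1% = 7.60%
E(R_P) = R_f + β_P × MRP = 3.1% + 1.1176 × 7.6% = 11.59%

11.59%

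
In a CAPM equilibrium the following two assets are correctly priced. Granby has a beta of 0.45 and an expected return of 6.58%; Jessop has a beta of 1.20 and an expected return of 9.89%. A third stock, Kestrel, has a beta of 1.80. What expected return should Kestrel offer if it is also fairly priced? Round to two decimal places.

MRP (SML slope) = (9.89% − 6.58%) / (1.20 − 0.45) = 3.31% / 0.75 = 4.4133%
R_f (intercept) = 6.58% − 0.45 × 4.4133% = 4.5940%
E(R_Kestrel) = R_f + β × MRP = 4.5940% + 1.80 × 4.4133% = 12.54%

12.54%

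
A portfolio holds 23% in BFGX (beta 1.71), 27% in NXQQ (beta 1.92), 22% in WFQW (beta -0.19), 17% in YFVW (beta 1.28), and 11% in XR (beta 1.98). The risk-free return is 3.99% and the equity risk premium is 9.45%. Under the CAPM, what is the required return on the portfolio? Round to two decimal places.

16.33%

β_P = Σ w_i β_i = 0.23×1.71 + 0.27×1.92 + 0.22×-0.19 + 0.17×1.28 + 0.11×1.98 = 1.3053
E(R_P) = R_f + β_P × MRP = 3.99% + 1.3053 × 9.45% = 16.33%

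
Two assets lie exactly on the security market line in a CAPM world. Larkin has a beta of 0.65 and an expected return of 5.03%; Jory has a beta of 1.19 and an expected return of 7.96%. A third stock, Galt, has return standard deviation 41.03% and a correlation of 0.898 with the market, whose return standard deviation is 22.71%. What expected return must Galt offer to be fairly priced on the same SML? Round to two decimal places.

MRP = (7.96% − 5.03%) / (1.19 − 0.65) = 5.4259%
R_f = 5.03% − 0.65 × 5.4259% = 1.5032%
β_Galt = ρ·σ_i/σ_m = 0.898 × 41.03 / 22.71 = 1.6224
E(R_Galt) = R_f + β × MRP = 1.5032% + 1.6224 × 5.4259% = 10.31%

10.31%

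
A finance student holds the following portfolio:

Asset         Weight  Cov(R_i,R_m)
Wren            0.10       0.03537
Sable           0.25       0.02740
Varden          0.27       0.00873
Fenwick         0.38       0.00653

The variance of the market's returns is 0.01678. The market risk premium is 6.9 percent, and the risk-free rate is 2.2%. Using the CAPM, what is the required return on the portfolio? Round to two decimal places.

8.46%

β_Wren = 0.03537 / 0.01678 = 2.1079
β_Sable = 0.02740 / 0.01678 = 1.6329
β_Varden = 0.00873 / 0.01678 = 0.5203
β_Fenwick = 0.00653 / 0.01678 = 0.3892
β_P = Σ w_i β_i = 0.10×2.1079 + 0.25×1.6329 + 0.27×0.5203 + 0.38×0.3892 = 0.9074
E(R_P) = R_f + β_P × MRP = 2.2% + 0.9074 × 6.9% = 8.46%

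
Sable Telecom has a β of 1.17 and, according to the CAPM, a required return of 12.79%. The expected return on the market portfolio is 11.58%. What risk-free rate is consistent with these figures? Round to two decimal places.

E(R) = R_f + β(E(R_m) − R_f) = R_f(1 − β) + β·E(R_m)
12.79% = R_f × (1 − 1.17) + 1.17 × 11.58%
12.79% = R_f × -0.17 + 13.5486%
R_f = (12.79% − 13.5486%) / -0.17 = 4.46%

4.46%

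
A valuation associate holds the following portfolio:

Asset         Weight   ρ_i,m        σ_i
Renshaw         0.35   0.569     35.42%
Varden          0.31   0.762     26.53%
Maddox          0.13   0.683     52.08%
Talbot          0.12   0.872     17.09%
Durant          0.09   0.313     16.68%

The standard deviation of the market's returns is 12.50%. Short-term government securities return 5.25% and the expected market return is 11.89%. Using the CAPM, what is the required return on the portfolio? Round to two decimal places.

15.98%

β_Renshaw = 0.569 × 35.42% / 12.50% = 1.6123
β_Varden = 0.762 × 26.53% / 12.50% = 1.6173
β_Maddox = 0.683 × 52.08% / 12.50% = 2.8457
β_Talbot = 0.872 × 17.09% / 12.50% = 1.1922
β_Durant = 0.313 × 16.68% / 12.50% = 0.4177
β_P = Σ w_i β_i = 0.35×1.6123 + 0.31×1.6173 + 0.13×2.8457 + 0.12×1.1922 + 0.09×0.4177 = 1.6163
MRP = 11.89% − 5.25% = 6.64%
E(R_P) = R_f + β_P × MRP = 5.25% + 1.6163 × 6.64% = 15.98%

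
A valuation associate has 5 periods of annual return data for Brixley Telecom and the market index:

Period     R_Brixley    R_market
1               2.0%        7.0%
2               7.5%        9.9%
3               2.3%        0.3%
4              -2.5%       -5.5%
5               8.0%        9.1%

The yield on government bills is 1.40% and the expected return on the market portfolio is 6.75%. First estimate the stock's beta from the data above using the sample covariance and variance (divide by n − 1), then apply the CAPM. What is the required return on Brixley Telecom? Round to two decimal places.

Mean R_i = (2.0 + 7.5 + 2.3 − 2.5 + 8.0) / 5 = 3.4600%
Mean R_m = (7.0 + 9.9 + 0.3 − 5.5 + 9.1) / 5 = 4.1600%
Σ(R_i − R̄_i)(R_m − R̄_m) = 103.5220  ⇒  Cov = 103.5220 / 4 = 25.8805
Σ(R_m − R̄_m)² = 173.6320  ⇒  Var(R_m) = 173.6320 / 4 = 43.4080
β = Cov / Var(R_m) = 25.8805 / 43.4080 = 0.5962
MRP = 6.75% − 1.40% = 5.35%
E(R) = R_f + β × MRP = 1.40% + 0.5962 × 5.35% = 4.59%

4.59%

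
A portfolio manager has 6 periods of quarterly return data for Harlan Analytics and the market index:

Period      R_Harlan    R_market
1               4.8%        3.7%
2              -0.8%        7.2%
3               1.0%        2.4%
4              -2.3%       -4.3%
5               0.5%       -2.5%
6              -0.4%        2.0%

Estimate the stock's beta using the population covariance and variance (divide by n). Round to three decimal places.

0.208

Mean R_i = (4.8 − 0.8 + 1.0 − 2.3 + 0.5 − 0.4) / 6 = 0.4667%
Mean R_m = (3.7 + 7.2 + 2.4 − 4.3 − 2.5 + 2.0) / 6 = 1.4167%
Σ(R_i − R̄_i)(R_m − R̄_m) = 18.2733  ⇒  Cov = 18.2733 / 6 = 3.0456
Σ(R_m − R̄_m)² = 87.9883  ⇒  Var(R_m) = 87.9883 / 6 = 14.6647
β = Cov / Var(R_m) = 3.0456 / 14.6647 = 0.2077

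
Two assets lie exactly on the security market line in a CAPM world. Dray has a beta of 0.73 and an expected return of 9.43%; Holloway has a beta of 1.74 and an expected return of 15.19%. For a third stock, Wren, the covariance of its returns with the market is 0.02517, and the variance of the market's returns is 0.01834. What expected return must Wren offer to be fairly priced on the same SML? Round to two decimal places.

13.09%

MRP = (15.19% − 9.43%) / (1.74 − 0.73) = 5.7030%
R_f = 9.43% − 0.73 × 5.7030% = 5.2668%
β_Wren = Cov / Var(R_m) = 0.02517 / 0.01834 = 1.3724
E(R_Wren) = R_f + β × MRP = 5.2668% + 1.3724 × 5.7030% = 13.09%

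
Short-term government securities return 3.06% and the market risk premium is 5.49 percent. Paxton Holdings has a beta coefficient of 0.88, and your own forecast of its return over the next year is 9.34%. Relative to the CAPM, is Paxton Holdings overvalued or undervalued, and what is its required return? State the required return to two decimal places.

Undervalued; required return 7.89%

Required return = R_f + β·MRP = 3.06% + 0.88 × 5.49% = 7.89%
Forecast 9.34% > required 7.89% → the stock plots above the SML → undervalued.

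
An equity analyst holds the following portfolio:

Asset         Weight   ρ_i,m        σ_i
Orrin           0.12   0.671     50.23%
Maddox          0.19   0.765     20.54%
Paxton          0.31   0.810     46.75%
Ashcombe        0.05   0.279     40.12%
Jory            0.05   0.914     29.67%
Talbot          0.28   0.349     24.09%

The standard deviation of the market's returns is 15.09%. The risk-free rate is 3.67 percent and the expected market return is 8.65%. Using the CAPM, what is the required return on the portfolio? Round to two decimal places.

11.27%

β_Orrin = 0.671 × 50.23% / 15.09% = 2.2336
β_Maddox = 0.765 × 20.54% / 15.09% = 1.0413
β_Paxton = 0.810 × 46.75% / 15.09% = 2.5094
β_Ashcombe = 0.279 × 40.12% / 15.09% = 0.7418
β_Jory = 0.914 × 29.67% / 15.09% = 1.7971
β_Talbot = 0.349 × 24.09% / 15.09% = 0.5572
β_P = Σ w_i β_i = 0.12×2.2336 + 0.19×1.0413 + 0.31×2.5094 + 0.05×0.7418 + 0.05×1.7971 + 0.28×0.5572 = 1.5268
MRP = 8.65% − 3.67% = 4.98%
E(R_P) = R_f + β_P × MRP = 3.67% + 1.5268 × 4.98% = 11.27%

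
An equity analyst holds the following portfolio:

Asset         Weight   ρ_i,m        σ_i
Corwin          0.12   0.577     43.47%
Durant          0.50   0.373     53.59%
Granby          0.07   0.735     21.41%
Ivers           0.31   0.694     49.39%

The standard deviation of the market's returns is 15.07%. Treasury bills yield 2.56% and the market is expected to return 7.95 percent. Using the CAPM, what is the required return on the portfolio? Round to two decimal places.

11.41%

β_Corwin = 0.577 × 43.47% / 15.07% = 1.6644
β_Durant = 0.373 × 53.59% / 15.07% = 1.3264
β_Granby = 0.735 × 21.41% / 15.07% = 1.0442
β_Ivers = 0.694 × 49.39% / 15.07% = 2.2745
β_P = Σ w_i β_i = 0.12×1.6644 + 0.50×1.3264 + 0.07×1.0442 + 0.31×2.2745 = 1.6411
MRP = 7.95% − 2.56% = 5.39%
E(R_P) = R_f + β_P × MRP = 2.56% + 1.6411 × 5.39% = 11.41%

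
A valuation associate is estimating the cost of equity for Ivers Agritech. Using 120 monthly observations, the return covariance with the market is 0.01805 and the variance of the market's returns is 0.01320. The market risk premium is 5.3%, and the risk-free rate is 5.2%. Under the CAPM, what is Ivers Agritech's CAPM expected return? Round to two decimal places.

β = Cov(R_i, R_m) / Var(R_m) = 0.01805 / 0.01320 = 1.3674
E(R) = R_f + β × MRP = 5.2% + 1.3674 × 5.3% = 12.45%

12.45%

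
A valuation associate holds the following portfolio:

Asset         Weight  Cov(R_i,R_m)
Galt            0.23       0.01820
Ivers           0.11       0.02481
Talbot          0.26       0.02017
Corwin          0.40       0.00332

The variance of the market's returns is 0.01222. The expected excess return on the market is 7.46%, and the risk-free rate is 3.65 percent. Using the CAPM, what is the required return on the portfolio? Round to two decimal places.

11.88%

β_Galt = 0.01820 / 0.01222 = 1.4894
β_Ivers = 0.02481 / 0.01222 = 2.0303
β_Talbot = 0.02017 / 0.01222 = 1.6506
β_Corwin = 0.00332 / 0.01222 = 0.2717
β_P = Σ w_i β_i = 0.23×1.4894 + 0.11×2.0303 + 0.26×1.6506 + 0.40×0.2717 = 1.1037
E(R_P) = R_f + β_P × MRP = 3.65% + 1.1037 × 7.46% = 11.88%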